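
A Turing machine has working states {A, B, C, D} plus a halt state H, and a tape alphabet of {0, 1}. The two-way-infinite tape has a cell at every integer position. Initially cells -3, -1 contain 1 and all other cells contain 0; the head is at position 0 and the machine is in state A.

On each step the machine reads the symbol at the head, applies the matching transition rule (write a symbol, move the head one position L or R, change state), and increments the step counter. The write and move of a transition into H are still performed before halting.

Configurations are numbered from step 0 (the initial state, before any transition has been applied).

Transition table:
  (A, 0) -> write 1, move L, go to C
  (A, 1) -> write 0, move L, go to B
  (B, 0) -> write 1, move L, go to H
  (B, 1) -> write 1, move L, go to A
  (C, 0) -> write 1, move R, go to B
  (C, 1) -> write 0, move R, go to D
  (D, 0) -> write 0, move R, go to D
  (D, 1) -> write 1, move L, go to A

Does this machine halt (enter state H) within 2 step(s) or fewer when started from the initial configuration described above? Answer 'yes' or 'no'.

Answer: no

Derivation:
Step 1: in state A at pos 0, read 0 -> (A,0)->write 1,move L,goto C. Now: state=C, head=-1, tape[-4..1]=010110 (head:    ^)
Step 2: in state C at pos -1, read 1 -> (C,1)->write 0,move R,goto D. Now: state=D, head=0, tape[-4..1]=010010 (head:     ^)
After 2 step(s): state = D (not H) -> not halted within 2 -> no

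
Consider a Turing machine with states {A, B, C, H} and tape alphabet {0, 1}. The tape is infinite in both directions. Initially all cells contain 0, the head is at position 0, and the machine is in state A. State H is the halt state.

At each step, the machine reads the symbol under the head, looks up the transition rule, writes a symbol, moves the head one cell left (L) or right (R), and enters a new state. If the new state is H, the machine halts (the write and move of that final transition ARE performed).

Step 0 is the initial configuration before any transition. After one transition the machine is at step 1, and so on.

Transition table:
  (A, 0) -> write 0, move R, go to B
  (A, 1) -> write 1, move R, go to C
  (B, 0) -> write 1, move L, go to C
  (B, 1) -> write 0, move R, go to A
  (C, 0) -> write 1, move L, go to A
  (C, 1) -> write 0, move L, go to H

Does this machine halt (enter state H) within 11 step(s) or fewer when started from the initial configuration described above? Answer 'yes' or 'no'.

Answer: yes

Derivation:
Step 1: in state A at pos 0, read 0 -> (A,0)->write 0,move R,goto B. Now: state=B, head=1, tape[-1..2]=0000 (head:   ^)
Step 2: in state B at pos 1, read 0 -> (B,0)->write 1,move L,goto C. Now: state=C, head=0, tape[-1..2]=0010 (head:  ^)
Step 3: in state C at pos 0, read 0 -> (C,0)->write 1,move L,goto A. Now: state=A, head=-1, tape[-2..2]=00110 (head:  ^)
Step 4: in state A at pos -1, read 0 -> (A,0)->write 0,move R,goto B. Now: state=B, head=0, tape[-2..2]=00110 (head:   ^)
Step 5: in state B at pos 0, read 1 -> (B,1)->write 0,move R,goto A. Now: state=A, head=1, tape[-2..2]=00010 (head:    ^)
Step 6: in state A at pos 1, read 1 -> (A,1)->write 1,move R,goto C. Now: state=C, head=2, tape[-2..3]=000100 (head:     ^)
Step 7: in state C at pos 2, read 0 -> (C,0)->write 1,move L,goto A. Now: state=A, head=1, tape[-2..3]=000110 (head:    ^)
Step 8: in state A at pos 1, read 1 -> (A,1)->write 1,move R,goto C. Now: state=C, head=2, tape[-2..3]=000110 (head:     ^)
Step 9: in state C at pos 2, read 1 -> (C,1)->write 0,move L,goto H. Now: state=H, head=1, tape[-2..3]=000100 (head:    ^)
State H reached at step 9; 9 <= 11 -> yes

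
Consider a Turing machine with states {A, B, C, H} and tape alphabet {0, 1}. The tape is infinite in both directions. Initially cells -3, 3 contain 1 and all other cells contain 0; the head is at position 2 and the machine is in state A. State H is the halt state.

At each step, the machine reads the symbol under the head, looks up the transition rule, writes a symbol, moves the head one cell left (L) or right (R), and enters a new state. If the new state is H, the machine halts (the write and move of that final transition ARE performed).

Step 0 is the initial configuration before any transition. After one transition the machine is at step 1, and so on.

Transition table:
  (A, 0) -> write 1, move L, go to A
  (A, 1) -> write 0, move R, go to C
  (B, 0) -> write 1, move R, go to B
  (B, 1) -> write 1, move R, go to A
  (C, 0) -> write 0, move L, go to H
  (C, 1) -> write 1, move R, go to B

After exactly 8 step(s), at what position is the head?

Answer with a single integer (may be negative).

Answer: 0

Derivation:
Step 1: in state A at pos 2, read 0 -> (A,0)->write 1,move L,goto A. Now: state=A, head=1, tape[-4..4]=010000110 (head:      ^)
Step 2: in state A at pos 1, read 0 -> (A,0)->write 1,move L,goto A. Now: state=A, head=0, tape[-4..4]=010001110 (head:     ^)
Step 3: in state A at pos 0, read 0 -> (A,0)->write 1,move L,goto A. Now: state=A, head=-1, tape[-4..4]=010011110 (head:    ^)
Step 4: in state A at pos -1, read 0 -> (A,0)->write 1,move L,goto A. Now: state=A, head=-2, tape[-4..4]=010111110 (head:   ^)
Step 5: in state A at pos -2, read 0 -> (A,0)->write 1,move L,goto A. Now: state=A, head=-3, tape[-4..4]=011111110 (head:  ^)
Step 6: in state A at pos -3, read 1 -> (A,1)->write 0,move R,goto C. Now: state=C, head=-2, tape[-4..4]=001111110 (head:   ^)
Step 7: in state C at pos -2, read 1 -> (C,1)->write 1,move R,goto B. Now: state=B, head=-1, tape[-4..4]=001111110 (head:    ^)
Step 8: in state B at pos -1, read 1 -> (B,1)->write 1,move R,goto A. Now: state=A, head=0, tape[-4..4]=001111110 (head:     ^)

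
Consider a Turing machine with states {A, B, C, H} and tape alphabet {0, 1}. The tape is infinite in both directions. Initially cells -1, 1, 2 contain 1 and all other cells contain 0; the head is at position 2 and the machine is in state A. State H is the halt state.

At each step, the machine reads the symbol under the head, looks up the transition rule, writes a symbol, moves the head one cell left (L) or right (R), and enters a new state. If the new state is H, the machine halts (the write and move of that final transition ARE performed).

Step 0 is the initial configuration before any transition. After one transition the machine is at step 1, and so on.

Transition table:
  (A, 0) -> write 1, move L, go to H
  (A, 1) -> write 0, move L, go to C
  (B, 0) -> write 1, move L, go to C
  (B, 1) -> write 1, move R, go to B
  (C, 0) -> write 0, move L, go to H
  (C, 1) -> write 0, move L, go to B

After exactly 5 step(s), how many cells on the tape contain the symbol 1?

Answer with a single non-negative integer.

Answer: 2

Derivation:
Step 1: in state A at pos 2, read 1 -> (A,1)->write 0,move L,goto C. Now: state=C, head=1, tape[-2..3]=010100 (head:    ^)
Step 2: in state C at pos 1, read 1 -> (C,1)->write 0,move L,goto B. Now: state=B, head=0, tape[-2..3]=010000 (head:   ^)
Step 3: in state B at pos 0, read 0 -> (B,0)->write 1,move L,goto C. Now: state=C, head=-1, tape[-2..3]=011000 (head:  ^)
Step 4: in state C at pos -1, read 1 -> (C,1)->write 0,move L,goto B. Now: state=B, head=-2, tape[-3..3]=0001000 (head:  ^)
Step 5: in state B at pos -2, read 0 -> (B,0)->write 1,move L,goto C. Now: state=C, head=-3, tape[-4..3]=00101000 (head:  ^)
Cells containing 1 after step 5: {-2, 0} -> 2 cell(s)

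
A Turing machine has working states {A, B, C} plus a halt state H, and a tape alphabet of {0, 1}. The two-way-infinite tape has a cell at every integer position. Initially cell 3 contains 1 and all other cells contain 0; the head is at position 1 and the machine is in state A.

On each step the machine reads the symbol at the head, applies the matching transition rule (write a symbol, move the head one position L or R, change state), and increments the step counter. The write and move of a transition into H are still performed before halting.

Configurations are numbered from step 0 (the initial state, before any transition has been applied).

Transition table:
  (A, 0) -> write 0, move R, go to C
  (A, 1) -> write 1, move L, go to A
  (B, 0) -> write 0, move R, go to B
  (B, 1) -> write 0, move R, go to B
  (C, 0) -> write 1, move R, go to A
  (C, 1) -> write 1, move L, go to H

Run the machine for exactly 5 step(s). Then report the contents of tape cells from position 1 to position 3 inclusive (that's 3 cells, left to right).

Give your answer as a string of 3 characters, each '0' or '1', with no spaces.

Step 1: in state A at pos 1, read 0 -> (A,0)->write 0,move R,goto C. Now: state=C, head=2, tape[0..4]=00010 (head:   ^)
Step 2: in state C at pos 2, read 0 -> (C,0)->write 1,move R,goto A. Now: state=A, head=3, tape[0..4]=00110 (head:    ^)
Step 3: in state A at pos 3, read 1 -> (A,1)->write 1,move L,goto A. Now: state=A, head=2, tape[0..4]=00110 (head:   ^)
Step 4: in state A at pos 2, read 1 -> (A,1)->write 1,move L,goto A. Now: state=A, head=1, tape[0..4]=00110 (head:  ^)
Step 5: in state A at pos 1, read 0 -> (A,0)->write 0,move R,goto C. Now: state=C, head=2, tape[0..4]=00110 (head:   ^)

Answer: 011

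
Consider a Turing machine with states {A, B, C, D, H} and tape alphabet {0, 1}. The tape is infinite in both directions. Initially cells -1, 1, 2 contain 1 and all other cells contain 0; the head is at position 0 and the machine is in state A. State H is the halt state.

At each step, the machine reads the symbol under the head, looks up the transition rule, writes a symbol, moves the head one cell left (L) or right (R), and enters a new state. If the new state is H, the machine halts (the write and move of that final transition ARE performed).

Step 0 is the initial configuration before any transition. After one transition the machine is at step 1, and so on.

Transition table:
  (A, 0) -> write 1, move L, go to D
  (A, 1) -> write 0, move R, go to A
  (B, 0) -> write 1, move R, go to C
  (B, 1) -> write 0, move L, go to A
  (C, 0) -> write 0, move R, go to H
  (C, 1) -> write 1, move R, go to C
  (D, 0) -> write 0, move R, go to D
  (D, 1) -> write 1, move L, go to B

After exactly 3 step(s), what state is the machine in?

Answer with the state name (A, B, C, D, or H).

Step 1: in state A at pos 0, read 0 -> (A,0)->write 1,move L,goto D. Now: state=D, head=-1, tape[-2..3]=011110 (head:  ^)
Step 2: in state D at pos -1, read 1 -> (D,1)->write 1,move L,goto B. Now: state=B, head=-2, tape[-3..3]=0011110 (head:  ^)
Step 3: in state B at pos -2, read 0 -> (B,0)->write 1,move R,goto C. Now: state=C, head=-1, tape[-3..3]=0111110 (head:   ^)

Answer: C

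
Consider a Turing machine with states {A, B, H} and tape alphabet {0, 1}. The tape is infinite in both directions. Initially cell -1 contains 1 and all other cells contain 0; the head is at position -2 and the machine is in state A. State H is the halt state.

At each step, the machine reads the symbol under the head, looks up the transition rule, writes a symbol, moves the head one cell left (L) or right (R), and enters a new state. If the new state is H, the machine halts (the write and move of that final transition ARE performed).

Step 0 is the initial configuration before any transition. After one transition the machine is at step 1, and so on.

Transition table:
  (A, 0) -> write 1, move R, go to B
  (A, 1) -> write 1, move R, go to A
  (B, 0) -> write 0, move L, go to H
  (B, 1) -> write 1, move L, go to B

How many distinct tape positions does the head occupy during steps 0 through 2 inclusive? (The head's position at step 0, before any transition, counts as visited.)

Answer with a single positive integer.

Step 1: in state A at pos -2, read 0 -> (A,0)->write 1,move R,goto B. Now: state=B, head=-1, tape[-3..0]=0110 (head:   ^)
Step 2: in state B at pos -1, read 1 -> (B,1)->write 1,move L,goto B. Now: state=B, head=-2, tape[-3..0]=0110 (head:  ^)
Head positions at steps 0..2: starting at -2, distinct positions visited = {-2, -1} -> 2 position(s)

Answer: 2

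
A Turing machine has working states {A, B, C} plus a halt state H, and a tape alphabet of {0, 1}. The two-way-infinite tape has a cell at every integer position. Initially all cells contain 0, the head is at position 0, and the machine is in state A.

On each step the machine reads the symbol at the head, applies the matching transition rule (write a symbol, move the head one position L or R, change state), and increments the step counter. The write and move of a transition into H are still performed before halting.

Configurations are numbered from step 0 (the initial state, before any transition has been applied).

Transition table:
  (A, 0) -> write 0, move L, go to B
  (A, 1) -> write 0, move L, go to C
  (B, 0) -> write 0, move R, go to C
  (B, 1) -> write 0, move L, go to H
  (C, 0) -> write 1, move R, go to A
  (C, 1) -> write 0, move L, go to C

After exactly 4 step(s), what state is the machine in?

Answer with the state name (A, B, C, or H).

Answer: B

Derivation:
Step 1: in state A at pos 0, read 0 -> (A,0)->write 0,move L,goto B. Now: state=B, head=-1, tape[-2..1]=0000 (head:  ^)
Step 2: in state B at pos -1, read 0 -> (B,0)->write 0,move R,goto C. Now: state=C, head=0, tape[-2..1]=0000 (head:   ^)
Step 3: in state C at pos 0, read 0 -> (C,0)->write 1,move R,goto A. Now: state=A, head=1, tape[-2..2]=00100 (head:    ^)
Step 4: in state A at pos 1, read 0 -> (A,0)->write 0,move L,goto B. Now: state=B, head=0, tape[-2..2]=00100 (head:   ^)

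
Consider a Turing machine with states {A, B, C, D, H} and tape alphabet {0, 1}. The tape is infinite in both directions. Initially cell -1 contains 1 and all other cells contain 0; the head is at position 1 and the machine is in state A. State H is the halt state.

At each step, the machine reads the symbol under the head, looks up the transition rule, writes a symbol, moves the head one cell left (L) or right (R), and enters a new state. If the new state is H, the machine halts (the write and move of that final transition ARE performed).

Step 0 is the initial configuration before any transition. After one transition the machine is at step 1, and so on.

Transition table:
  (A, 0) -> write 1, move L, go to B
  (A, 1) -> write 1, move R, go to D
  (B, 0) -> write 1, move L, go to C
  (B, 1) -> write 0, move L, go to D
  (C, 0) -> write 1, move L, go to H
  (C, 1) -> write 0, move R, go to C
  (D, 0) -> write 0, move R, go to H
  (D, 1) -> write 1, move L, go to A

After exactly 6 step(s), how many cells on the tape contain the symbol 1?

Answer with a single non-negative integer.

Step 1: in state A at pos 1, read 0 -> (A,0)->write 1,move L,goto B. Now: state=B, head=0, tape[-2..2]=01010 (head:   ^)
Step 2: in state B at pos 0, read 0 -> (B,0)->write 1,move L,goto C. Now: state=C, head=-1, tape[-2..2]=01110 (head:  ^)
Step 3: in state C at pos -1, read 1 -> (C,1)->write 0,move R,goto C. Now: state=C, head=0, tape[-2..2]=00110 (head:   ^)
Step 4: in state C at pos 0, read 1 -> (C,1)->write 0,move R,goto C. Now: state=C, head=1, tape[-2..2]=00010 (head:    ^)
Step 5: in state C at pos 1, read 1 -> (C,1)->write 0,move R,goto C. Now: state=C, head=2, tape[-2..3]=000000 (head:     ^)
Step 6: in state C at pos 2, read 0 -> (C,0)->write 1,move L,goto H. Now: state=H, head=1, tape[-2..3]=000010 (head:    ^)
Cells containing 1 after step 6: {2} -> 1 cell(s)

Answer: 1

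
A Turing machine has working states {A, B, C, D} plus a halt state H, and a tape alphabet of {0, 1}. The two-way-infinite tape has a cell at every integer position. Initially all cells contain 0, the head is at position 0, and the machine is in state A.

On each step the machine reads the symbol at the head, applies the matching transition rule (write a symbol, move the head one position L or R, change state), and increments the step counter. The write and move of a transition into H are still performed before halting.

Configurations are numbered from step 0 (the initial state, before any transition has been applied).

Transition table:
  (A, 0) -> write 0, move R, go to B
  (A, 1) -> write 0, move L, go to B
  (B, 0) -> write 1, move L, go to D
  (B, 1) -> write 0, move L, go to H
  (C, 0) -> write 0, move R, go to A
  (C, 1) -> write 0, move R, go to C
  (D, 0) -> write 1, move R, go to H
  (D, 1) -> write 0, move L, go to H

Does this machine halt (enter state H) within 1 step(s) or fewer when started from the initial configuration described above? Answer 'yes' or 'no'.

Answer: no

Derivation:
Step 1: in state A at pos 0, read 0 -> (A,0)->write 0,move R,goto B. Now: state=B, head=1, tape[-1..2]=0000 (head:   ^)
After 1 step(s): state = B (not H) -> not halted within 1 -> no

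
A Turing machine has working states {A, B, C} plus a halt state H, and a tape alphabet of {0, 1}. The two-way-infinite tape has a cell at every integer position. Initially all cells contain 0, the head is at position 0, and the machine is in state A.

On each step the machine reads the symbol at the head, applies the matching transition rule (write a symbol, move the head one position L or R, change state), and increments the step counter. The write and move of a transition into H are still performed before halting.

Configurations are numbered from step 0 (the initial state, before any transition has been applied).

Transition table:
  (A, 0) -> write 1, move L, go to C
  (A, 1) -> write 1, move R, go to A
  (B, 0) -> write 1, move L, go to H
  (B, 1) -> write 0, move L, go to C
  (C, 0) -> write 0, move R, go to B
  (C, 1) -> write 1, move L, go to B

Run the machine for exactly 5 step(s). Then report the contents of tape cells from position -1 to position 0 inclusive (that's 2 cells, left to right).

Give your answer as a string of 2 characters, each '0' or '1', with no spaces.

Step 1: in state A at pos 0, read 0 -> (A,0)->write 1,move L,goto C. Now: state=C, head=-1, tape[-2..1]=0010 (head:  ^)
Step 2: in state C at pos -1, read 0 -> (C,0)->write 0,move R,goto B. Now: state=B, head=0, tape[-2..1]=0010 (head:   ^)
Step 3: in state B at pos 0, read 1 -> (B,1)->write 0,move L,goto C. Now: state=C, head=-1, tape[-2..1]=0000 (head:  ^)
Step 4: in state C at pos -1, read 0 -> (C,0)->write 0,move R,goto B. Now: state=B, head=0, tape[-2..1]=0000 (head:   ^)
Step 5: in state B at pos 0, read 0 -> (B,0)->write 1,move L,goto H. Now: state=H, head=-1, tape[-2..1]=0010 (head:  ^)

Answer: 01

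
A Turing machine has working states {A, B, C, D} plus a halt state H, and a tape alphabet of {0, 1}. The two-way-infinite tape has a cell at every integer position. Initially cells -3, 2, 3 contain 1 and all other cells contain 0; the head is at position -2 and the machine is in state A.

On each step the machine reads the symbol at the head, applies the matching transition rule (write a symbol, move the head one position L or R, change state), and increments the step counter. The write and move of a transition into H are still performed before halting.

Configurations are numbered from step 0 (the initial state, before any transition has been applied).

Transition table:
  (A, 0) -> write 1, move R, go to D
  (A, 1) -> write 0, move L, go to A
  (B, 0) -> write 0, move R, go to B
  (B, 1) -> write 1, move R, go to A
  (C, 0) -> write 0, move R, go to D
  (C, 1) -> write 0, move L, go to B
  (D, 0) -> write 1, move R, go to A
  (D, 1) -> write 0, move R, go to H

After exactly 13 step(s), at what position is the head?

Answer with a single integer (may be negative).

Answer: -1

Derivation:
Step 1: in state A at pos -2, read 0 -> (A,0)->write 1,move R,goto D. Now: state=D, head=-1, tape[-4..4]=011000110 (head:    ^)
Step 2: in state D at pos -1, read 0 -> (D,0)->write 1,move R,goto A. Now: state=A, head=0, tape[-4..4]=011100110 (head:     ^)
Step 3: in state A at pos 0, read 0 -> (A,0)->write 1,move R,goto D. Now: state=D, head=1, tape[-4..4]=011110110 (head:      ^)
Step 4: in state D at pos 1, read 0 -> (D,0)->write 1,move R,goto A. Now: state=A, head=2, tape[-4..4]=011111110 (head:       ^)
Step 5: in state A at pos 2, read 1 -> (A,1)->write 0,move L,goto A. Now: state=A, head=1, tape[-4..4]=011111010 (head:      ^)
Step 6: in state A at pos 1, read 1 -> (A,1)->write 0,move L,goto A. Now: state=A, head=0, tape[-4..4]=011110010 (head:     ^)
Step 7: in state A at pos 0, read 1 -> (A,1)->write 0,move L,goto A. Now: state=A, head=-1, tape[-4..4]=011100010 (head:    ^)
Step 8: in state A at pos -1, read 1 -> (A,1)->write 0,move L,goto A. Now: state=A, head=-2, tape[-4..4]=011000010 (head:   ^)
Step 9: in state A at pos -2, read 1 -> (A,1)->write 0,move L,goto A. Now: state=A, head=-3, tape[-4..4]=010000010 (head:  ^)
Step 10: in state A at pos -3, read 1 -> (A,1)->write 0,move L,goto A. Now: state=A, head=-4, tape[-5..4]=0000000010 (head:  ^)
Step 11: in state A at pos -4, read 0 -> (A,0)->write 1,move R,goto D. Now: state=D, head=-3, tape[-5..4]=0100000010 (head:   ^)
Step 12: in state D at pos -3, read 0 -> (D,0)->write 1,move R,goto A. Now: state=A, head=-2, tape[-5..4]=0110000010 (head:    ^)
Step 13: in state A at pos -2, read 0 -> (A,0)->write 1,move R,goto D. Now: state=D, head=-1, tape[-5..4]=0111000010 (head:     ^)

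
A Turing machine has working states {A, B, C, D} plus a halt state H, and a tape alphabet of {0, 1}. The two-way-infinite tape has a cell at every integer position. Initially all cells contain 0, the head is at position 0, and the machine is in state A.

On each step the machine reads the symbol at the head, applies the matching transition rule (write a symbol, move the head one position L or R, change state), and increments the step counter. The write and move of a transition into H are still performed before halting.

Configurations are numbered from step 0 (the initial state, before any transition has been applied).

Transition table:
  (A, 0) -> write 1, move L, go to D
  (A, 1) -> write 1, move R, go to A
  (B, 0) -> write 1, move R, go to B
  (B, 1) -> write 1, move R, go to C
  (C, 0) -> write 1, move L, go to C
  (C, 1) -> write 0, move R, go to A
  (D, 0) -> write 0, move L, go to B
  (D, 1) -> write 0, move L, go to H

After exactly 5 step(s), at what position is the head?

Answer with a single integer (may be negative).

Step 1: in state A at pos 0, read 0 -> (A,0)->write 1,move L,goto D. Now: state=D, head=-1, tape[-2..1]=0010 (head:  ^)
Step 2: in state D at pos -1, read 0 -> (D,0)->write 0,move L,goto B. Now: state=B, head=-2, tape[-3..1]=00010 (head:  ^)
Step 3: in state B at pos -2, read 0 -> (B,0)->write 1,move R,goto B. Now: state=B, head=-1, tape[-3..1]=01010 (head:   ^)
Step 4: in state B at pos -1, read 0 -> (B,0)->write 1,move R,goto B. Now: state=B, head=0, tape[-3..1]=01110 (head:    ^)
Step 5: in state B at pos 0, read 1 -> (B,1)->write 1,move R,goto C. Now: state=C, head=1, tape[-3..2]=011100 (head:     ^)

Answer: 1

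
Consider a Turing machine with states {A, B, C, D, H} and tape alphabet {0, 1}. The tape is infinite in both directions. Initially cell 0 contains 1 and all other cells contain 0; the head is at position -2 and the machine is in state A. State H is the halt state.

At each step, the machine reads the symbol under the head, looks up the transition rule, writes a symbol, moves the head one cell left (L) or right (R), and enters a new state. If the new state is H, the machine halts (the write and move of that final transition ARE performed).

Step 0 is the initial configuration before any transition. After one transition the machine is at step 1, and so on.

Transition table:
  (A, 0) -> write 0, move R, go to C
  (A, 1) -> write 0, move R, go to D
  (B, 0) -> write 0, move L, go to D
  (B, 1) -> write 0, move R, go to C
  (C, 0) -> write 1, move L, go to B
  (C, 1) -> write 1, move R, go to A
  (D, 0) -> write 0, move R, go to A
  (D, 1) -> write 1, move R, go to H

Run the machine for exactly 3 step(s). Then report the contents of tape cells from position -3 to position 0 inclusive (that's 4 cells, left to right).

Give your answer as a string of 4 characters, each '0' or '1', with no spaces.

Answer: 0011

Derivation:
Step 1: in state A at pos -2, read 0 -> (A,0)->write 0,move R,goto C. Now: state=C, head=-1, tape[-3..1]=00010 (head:   ^)
Step 2: in state C at pos -1, read 0 -> (C,0)->write 1,move L,goto B. Now: state=B, head=-2, tape[-3..1]=00110 (head:  ^)
Step 3: in state B at pos -2, read 0 -> (B,0)->write 0,move L,goto D. Now: state=D, head=-3, tape[-4..1]=000110 (head:  ^)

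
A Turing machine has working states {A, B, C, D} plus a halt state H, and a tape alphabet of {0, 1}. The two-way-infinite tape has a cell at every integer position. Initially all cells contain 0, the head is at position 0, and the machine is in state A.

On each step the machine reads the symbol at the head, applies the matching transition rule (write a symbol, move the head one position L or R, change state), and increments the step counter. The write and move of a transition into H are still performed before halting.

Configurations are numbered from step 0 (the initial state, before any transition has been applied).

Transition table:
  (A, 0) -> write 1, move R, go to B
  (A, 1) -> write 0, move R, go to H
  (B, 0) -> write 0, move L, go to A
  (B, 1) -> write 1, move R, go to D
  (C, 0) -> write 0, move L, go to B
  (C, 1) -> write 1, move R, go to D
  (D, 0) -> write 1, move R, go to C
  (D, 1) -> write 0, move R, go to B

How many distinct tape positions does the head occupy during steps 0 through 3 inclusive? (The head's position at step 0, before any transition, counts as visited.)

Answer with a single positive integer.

Step 1: in state A at pos 0, read 0 -> (A,0)->write 1,move R,goto B. Now: state=B, head=1, tape[-1..2]=0100 (head:   ^)
Step 2: in state B at pos 1, read 0 -> (B,0)->write 0,move L,goto A. Now: state=A, head=0, tape[-1..2]=0100 (head:  ^)
Step 3: in state A at pos 0, read 1 -> (A,1)->write 0,move R,goto H. Now: state=H, head=1, tape[-1..2]=0000 (head:   ^)
Head positions at steps 0..3: starting at 0, distinct positions visited = {0, 1} -> 2 position(s)

Answer: 2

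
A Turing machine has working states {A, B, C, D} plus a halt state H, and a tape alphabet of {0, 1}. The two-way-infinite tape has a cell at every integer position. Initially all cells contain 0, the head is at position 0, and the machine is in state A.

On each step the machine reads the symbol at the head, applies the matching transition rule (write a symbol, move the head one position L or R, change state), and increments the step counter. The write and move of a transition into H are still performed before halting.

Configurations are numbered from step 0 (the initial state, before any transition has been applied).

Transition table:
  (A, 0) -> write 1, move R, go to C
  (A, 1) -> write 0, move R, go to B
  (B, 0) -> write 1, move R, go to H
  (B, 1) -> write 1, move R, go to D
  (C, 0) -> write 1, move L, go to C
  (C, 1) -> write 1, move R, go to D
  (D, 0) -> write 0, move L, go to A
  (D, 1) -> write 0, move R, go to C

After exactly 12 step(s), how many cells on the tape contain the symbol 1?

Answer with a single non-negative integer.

Answer: 2

Derivation:
Step 1: in state A at pos 0, read 0 -> (A,0)->write 1,move R,goto C. Now: state=C, head=1, tape[-1..2]=0100 (head:   ^)
Step 2: in state C at pos 1, read 0 -> (C,0)->write 1,move L,goto C. Now: state=C, head=0, tape[-1..2]=0110 (head:  ^)
Step 3: in state C at pos 0, read 1 -> (C,1)->write 1,move R,goto D. Now: state=D, head=1, tape[-1..2]=0110 (head:   ^)
Step 4: in state D at pos 1, read 1 -> (D,1)->write 0,move R,goto C. Now: state=C, head=2, tape[-1..3]=01000 (head:    ^)
Step 5: in state C at pos 2, read 0 -> (C,0)->write 1,move L,goto C. Now: state=C, head=1, tape[-1..3]=01010 (head:   ^)
Step 6: in state C at pos 1, read 0 -> (C,0)->write 1,move L,goto C. Now: state=C, head=0, tape[-1..3]=01110 (head:  ^)
Step 7: in state C at pos 0, read 1 -> (C,1)->write 1,move R,goto D. Now: state=D, head=1, tape[-1..3]=01110 (head:   ^)
Step 8: in state D at pos 1, read 1 -> (D,1)->write 0,move R,goto C. Now: state=C, head=2, tape[-1..3]=01010 (head:    ^)
Step 9: in state C at pos 2, read 1 -> (C,1)->write 1,move R,goto D. Now: state=D, head=3, tape[-1..4]=010100 (head:     ^)
Step 10: in state D at pos 3, read 0 -> (D,0)->write 0,move L,goto A. Now: state=A, head=2, tape[-1..4]=010100 (head:    ^)
Step 11: in state A at pos 2, read 1 -> (A,1)->write 0,move R,goto B. Now: state=B, head=3, tape[-1..4]=010000 (head:     ^)
Step 12: in state B at pos 3, read 0 -> (B,0)->write 1,move R,goto H. Now: state=H, head=4, tape[-1..5]=0100100 (head:      ^)
Cells containing 1 after step 12: {0, 3} -> 2 cell(s)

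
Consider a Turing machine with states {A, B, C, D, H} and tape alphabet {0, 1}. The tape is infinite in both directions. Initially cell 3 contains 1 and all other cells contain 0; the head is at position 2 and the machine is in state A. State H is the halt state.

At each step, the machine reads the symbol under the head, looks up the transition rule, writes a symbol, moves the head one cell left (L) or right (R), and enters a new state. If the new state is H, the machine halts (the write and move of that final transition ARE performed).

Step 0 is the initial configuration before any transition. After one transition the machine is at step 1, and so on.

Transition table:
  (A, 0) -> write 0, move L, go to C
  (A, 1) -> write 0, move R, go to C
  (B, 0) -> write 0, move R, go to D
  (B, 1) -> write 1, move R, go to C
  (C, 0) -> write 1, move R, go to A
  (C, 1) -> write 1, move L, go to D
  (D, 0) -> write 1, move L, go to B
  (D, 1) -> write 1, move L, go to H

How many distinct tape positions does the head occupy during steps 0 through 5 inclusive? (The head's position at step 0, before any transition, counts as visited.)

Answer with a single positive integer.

Answer: 4

Derivation:
Step 1: in state A at pos 2, read 0 -> (A,0)->write 0,move L,goto C. Now: state=C, head=1, tape[0..4]=00010 (head:  ^)
Step 2: in state C at pos 1, read 0 -> (C,0)->write 1,move R,goto A. Now: state=A, head=2, tape[0..4]=01010 (head:   ^)
Step 3: in state A at pos 2, read 0 -> (A,0)->write 0,move L,goto C. Now: state=C, head=1, tape[0..4]=01010 (head:  ^)
Step 4: in state C at pos 1, read 1 -> (C,1)->write 1,move L,goto D. Now: state=D, head=0, tape[-1..4]=001010 (head:  ^)
Step 5: in state D at pos 0, read 0 -> (D,0)->write 1,move L,goto B. Now: state=B, head=-1, tape[-2..4]=0011010 (head:  ^)
Head positions at steps 0..5: starting at 2, distinct positions visited = {-1, 0, 1, 2} -> 4 position(s)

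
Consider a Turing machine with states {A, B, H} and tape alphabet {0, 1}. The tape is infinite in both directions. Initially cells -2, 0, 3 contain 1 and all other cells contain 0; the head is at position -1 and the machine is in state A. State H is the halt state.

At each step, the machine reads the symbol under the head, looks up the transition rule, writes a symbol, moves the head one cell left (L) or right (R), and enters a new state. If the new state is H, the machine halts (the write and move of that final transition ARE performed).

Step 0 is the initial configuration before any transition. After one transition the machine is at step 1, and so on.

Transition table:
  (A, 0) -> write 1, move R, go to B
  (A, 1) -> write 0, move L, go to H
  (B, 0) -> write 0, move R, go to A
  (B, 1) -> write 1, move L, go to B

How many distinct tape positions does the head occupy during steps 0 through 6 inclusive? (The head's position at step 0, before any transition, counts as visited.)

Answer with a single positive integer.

Answer: 4

Derivation:
Step 1: in state A at pos -1, read 0 -> (A,0)->write 1,move R,goto B. Now: state=B, head=0, tape[-3..4]=01110010 (head:    ^)
Step 2: in state B at pos 0, read 1 -> (B,1)->write 1,move L,goto B. Now: state=B, head=-1, tape[-3..4]=01110010 (head:   ^)
Step 3: in state B at pos -1, read 1 -> (B,1)->write 1,move L,goto B. Now: state=B, head=-2, tape[-3..4]=01110010 (head:  ^)
Step 4: in state B at pos -2, read 1 -> (B,1)->write 1,move L,goto B. Now: state=B, head=-3, tape[-4..4]=001110010 (head:  ^)
Step 5: in state B at pos -3, read 0 -> (B,0)->write 0,move R,goto A. Now: state=A, head=-2, tape[-4..4]=001110010 (head:   ^)
Step 6: in state A at pos -2, read 1 -> (A,1)->write 0,move L,goto H. Now: state=H, head=-3, tape[-4..4]=000110010 (head:  ^)
Head positions at steps 0..6: starting at -1, distinct positions visited = {-3, -2, -1, 0} -> 4 position(s)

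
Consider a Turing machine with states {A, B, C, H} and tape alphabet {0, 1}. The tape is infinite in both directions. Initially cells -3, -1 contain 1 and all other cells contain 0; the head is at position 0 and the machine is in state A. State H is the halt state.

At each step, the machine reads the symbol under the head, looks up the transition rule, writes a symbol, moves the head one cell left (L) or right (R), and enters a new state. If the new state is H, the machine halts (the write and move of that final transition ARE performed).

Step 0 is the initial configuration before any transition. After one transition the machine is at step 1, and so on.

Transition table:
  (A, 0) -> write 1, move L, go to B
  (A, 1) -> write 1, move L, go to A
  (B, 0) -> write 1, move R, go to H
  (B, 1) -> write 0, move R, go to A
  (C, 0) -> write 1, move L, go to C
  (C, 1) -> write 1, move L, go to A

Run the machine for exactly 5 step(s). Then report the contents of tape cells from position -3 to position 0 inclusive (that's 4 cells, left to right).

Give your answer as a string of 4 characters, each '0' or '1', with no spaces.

Step 1: in state A at pos 0, read 0 -> (A,0)->write 1,move L,goto B. Now: state=B, head=-1, tape[-4..1]=010110 (head:    ^)
Step 2: in state B at pos -1, read 1 -> (B,1)->write 0,move R,goto A. Now: state=A, head=0, tape[-4..1]=010010 (head:     ^)
Step 3: in state A at pos 0, read 1 -> (A,1)->write 1,move L,goto A. Now: state=A, head=-1, tape[-4..1]=010010 (head:    ^)
Step 4: in state A at pos -1, read 0 -> (A,0)->write 1,move L,goto B. Now: state=B, head=-2, tape[-4..1]=010110 (head:   ^)
Step 5: in state B at pos -2, read 0 -> (B,0)->write 1,move R,goto H. Now: state=H, head=-1, tape[-4..1]=011110 (head:    ^)

Answer: 1111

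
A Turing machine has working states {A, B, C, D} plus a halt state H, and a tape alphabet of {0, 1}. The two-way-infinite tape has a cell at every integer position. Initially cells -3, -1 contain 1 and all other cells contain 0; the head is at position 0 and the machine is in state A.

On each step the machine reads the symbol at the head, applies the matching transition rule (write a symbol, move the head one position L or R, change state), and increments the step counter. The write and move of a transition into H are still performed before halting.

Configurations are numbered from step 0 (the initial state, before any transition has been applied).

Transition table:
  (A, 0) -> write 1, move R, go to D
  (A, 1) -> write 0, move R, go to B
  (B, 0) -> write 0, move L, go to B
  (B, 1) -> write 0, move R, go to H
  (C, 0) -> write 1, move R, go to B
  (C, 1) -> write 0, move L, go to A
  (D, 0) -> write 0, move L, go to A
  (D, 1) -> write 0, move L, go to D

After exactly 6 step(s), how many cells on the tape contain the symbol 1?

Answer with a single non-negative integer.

Step 1: in state A at pos 0, read 0 -> (A,0)->write 1,move R,goto D. Now: state=D, head=1, tape[-4..2]=0101100 (head:      ^)
Step 2: in state D at pos 1, read 0 -> (D,0)->write 0,move L,goto A. Now: state=A, head=0, tape[-4..2]=0101100 (head:     ^)
Step 3: in state A at pos 0, read 1 -> (A,1)->write 0,move R,goto B. Now: state=B, head=1, tape[-4..2]=0101000 (head:      ^)
Step 4: in state B at pos 1, read 0 -> (B,0)->write 0,move L,goto B. Now: state=B, head=0, tape[-4..2]=0101000 (head:     ^)
Step 5: in state B at pos 0, read 0 -> (B,0)->write 0,move L,goto B. Now: state=B, head=-1, tape[-4..2]=0101000 (head:    ^)
Step 6: in state B at pos -1, read 1 -> (B,1)->write 0,move R,goto H. Now: state=H, head=0, tape[-4..2]=0100000 (head:     ^)
Cells containing 1 after step 6: {-3} -> 1 cell(s)

Answer: 1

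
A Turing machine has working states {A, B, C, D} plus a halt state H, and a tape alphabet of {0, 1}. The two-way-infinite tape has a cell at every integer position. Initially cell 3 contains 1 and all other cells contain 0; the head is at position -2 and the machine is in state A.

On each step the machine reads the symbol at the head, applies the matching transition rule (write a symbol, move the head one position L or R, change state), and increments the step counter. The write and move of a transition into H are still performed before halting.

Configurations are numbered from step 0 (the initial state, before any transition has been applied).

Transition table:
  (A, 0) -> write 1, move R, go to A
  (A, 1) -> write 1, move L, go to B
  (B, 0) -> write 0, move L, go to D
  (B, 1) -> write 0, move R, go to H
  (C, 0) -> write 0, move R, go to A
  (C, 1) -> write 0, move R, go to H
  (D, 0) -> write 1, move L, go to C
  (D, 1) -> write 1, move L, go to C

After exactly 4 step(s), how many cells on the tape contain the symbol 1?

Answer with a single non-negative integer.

Step 1: in state A at pos -2, read 0 -> (A,0)->write 1,move R,goto A. Now: state=A, head=-1, tape[-3..4]=01000010 (head:   ^)
Step 2: in state A at pos -1, read 0 -> (A,0)->write 1,move R,goto A. Now: state=A, head=0, tape[-3..4]=01100010 (head:    ^)
Step 3: in state A at pos 0, read 0 -> (A,0)->write 1,move R,goto A. Now: state=A, head=1, tape[-3..4]=01110010 (head:     ^)
Step 4: in state A at pos 1, read 0 -> (A,0)->write 1,move R,goto A. Now: state=A, head=2, tape[-3..4]=01111010 (head:      ^)
Cells containing 1 after step 4: {-2, -1, 0, 1, 3} -> 5 cell(s)

Answer: 5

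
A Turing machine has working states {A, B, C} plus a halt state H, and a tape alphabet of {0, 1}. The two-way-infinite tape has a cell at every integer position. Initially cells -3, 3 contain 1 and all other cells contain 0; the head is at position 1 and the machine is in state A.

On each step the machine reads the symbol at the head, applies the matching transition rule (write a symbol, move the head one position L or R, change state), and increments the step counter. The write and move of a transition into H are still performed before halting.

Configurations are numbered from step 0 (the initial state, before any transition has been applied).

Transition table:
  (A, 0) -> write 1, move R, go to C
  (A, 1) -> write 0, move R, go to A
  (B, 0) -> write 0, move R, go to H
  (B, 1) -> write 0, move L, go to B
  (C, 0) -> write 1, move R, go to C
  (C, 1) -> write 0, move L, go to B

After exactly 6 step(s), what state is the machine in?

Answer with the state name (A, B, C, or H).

Answer: H

Derivation:
Step 1: in state A at pos 1, read 0 -> (A,0)->write 1,move R,goto C. Now: state=C, head=2, tape[-4..4]=010001010 (head:       ^)
Step 2: in state C at pos 2, read 0 -> (C,0)->write 1,move R,goto C. Now: state=C, head=3, tape[-4..4]=010001110 (head:        ^)
Step 3: in state C at pos 3, read 1 -> (C,1)->write 0,move L,goto B. Now: state=B, head=2, tape[-4..4]=010001100 (head:       ^)
Step 4: in state B at pos 2, read 1 -> (B,1)->write 0,move L,goto B. Now: state=B, head=1, tape[-4..4]=010001000 (head:      ^)
Step 5: in state B at pos 1, read 1 -> (B,1)->write 0,move L,goto B. Now: state=B, head=0, tape[-4..4]=010000000 (head:     ^)
Step 6: in state B at pos 0, read 0 -> (B,0)->write 0,move R,goto H. Now: state=H, head=1, tape[-4..4]=010000000 (head:      ^)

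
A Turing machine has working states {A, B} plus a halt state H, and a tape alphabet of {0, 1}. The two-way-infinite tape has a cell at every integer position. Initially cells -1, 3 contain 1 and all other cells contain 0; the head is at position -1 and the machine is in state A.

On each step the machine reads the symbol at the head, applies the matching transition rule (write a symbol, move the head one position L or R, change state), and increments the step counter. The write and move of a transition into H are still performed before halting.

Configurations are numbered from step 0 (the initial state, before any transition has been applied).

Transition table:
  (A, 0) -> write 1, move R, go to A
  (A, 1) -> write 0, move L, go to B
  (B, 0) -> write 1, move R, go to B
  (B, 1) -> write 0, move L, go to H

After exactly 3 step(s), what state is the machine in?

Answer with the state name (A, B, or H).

Answer: B

Derivation:
Step 1: in state A at pos -1, read 1 -> (A,1)->write 0,move L,goto B. Now: state=B, head=-2, tape[-3..4]=00000010 (head:  ^)
Step 2: in state B at pos -2, read 0 -> (B,0)->write 1,move R,goto B. Now: state=B, head=-1, tape[-3..4]=01000010 (head:   ^)
Step 3: in state B at pos -1, read 0 -> (B,0)->write 1,move R,goto B. Now: state=B, head=0, tape[-3..4]=01100010 (head:    ^)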